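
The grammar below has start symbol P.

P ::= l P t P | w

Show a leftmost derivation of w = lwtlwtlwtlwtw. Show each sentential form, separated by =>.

P=>lPtP=>lwtP=>lwtlPtP=>lwtlwtP=>lwtlwtlPtP=>lwtlwtlwtP=>lwtlwtlwtlPtP=>lwtlwtlwtlwtP=>lwtlwtlwtlwtw

P => lPtP   [P ::= l P t P]
lPtP => lwtP   [P ::= w]
lwtP => lwtlPtP   [P ::= l P t P]
lwtlPtP => lwtlwtP   [P ::= w]
lwtlwtP => lwtlwtlPtP   [P ::= l P t P]
lwtlwtlPtP => lwtlwtlwtP   [P ::= w]
lwtlwtlwtP => lwtlwtlwtlPtP   [P ::= l P t P]
lwtlwtlwtlPtP => lwtlwtlwtlwtP   [P ::= w]
lwtlwtlwtlwtP => lwtlwtlwtlwtw   [P ::= w]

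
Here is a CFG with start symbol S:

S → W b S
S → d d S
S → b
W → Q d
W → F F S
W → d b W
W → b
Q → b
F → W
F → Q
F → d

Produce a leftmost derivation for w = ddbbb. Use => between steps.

S=>WbS=>FFSbS=>dFSbS=>ddSbS=>ddbbS=>ddbbb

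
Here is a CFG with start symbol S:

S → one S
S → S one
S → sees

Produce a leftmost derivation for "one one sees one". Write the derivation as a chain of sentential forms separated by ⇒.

S ⇒ one S   [S → one S]
one S ⇒ one one S   [S → one S]
one one S ⇒ one one S one   [S → S one]
one one S one ⇒ one one sees one   [S → sees]

S ⇒ one S ⇒ one one S ⇒ one one S one ⇒ one one sees one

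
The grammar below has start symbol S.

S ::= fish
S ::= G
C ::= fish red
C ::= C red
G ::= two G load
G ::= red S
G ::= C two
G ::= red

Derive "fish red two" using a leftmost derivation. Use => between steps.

S => G   [S ::= G]
G => C two   [G ::= C two]
C two => fish red two   [C ::= fish red]

S => G => C two => fish red two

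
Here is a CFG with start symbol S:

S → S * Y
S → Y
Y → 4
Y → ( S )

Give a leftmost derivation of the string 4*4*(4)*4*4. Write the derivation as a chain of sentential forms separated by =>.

S => S*Y => S*Y*Y => S*Y*Y*Y => S*Y*Y*Y*Y => Y*Y*Y*Y*Y => 4*Y*Y*Y*Y => 4*4*Y*Y*Y => 4*4*(S)*Y*Y => 4*4*(Y)*Y*Y => 4*4*(4)*Y*Y => 4*4*(4)*4*Y => 4*4*(4)*4*4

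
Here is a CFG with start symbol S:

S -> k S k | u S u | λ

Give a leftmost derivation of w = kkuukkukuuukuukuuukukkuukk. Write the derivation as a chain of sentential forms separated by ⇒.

S ⇒ kSk ⇒ kkSkk ⇒ kkuSukk ⇒ kkuuSuukk ⇒ kkuukSkuukk ⇒ kkuukkSkkuukk ⇒ kkuukkuSukkuukk ⇒ kkuukkukSkukkuukk ⇒ kkuukkukuSukukkuukk ⇒ kkuukkukuuSuukukkuukk ⇒ kkuukkukuuuSuuukukkuukk ⇒ kkuukkukuuukSkuuukukkuukk ⇒ kkuukkukuuukuSukuuukukkuukk ⇒ kkuukkukuuukuukuuukukkuukk

S ⇒ kSk   [S -> k S k]
kSk ⇒ kkSkk   [S -> k S k]
kkSkk ⇒ kkuSukk   [S -> u S u]
kkuSukk ⇒ kkuuSuukk   [S -> u S u]
kkuuSuukk ⇒ kkuukSkuukk   [S -> k S k]
kkuukSkuukk ⇒ kkuukkSkkuukk   [S -> k S k]
kkuukkSkkuukk ⇒ kkuukkuSukkuukk   [S -> u S u]
kkuukkuSukkuukk ⇒ kkuukkukSkukkuukk   [S -> k S k]
kkuukkukSkukkuukk ⇒ kkuukkukuSukukkuukk   [S -> u S u]
kkuukkukuSukukkuukk ⇒ kkuukkukuuSuukukkuukk   [S -> u S u]
kkuukkukuuSuukukkuukk ⇒ kkuukkukuuuSuuukukkuukk   [S -> u S u]
kkuukkukuuuSuuukukkuukk ⇒ kkuukkukuuukSkuuukukkuukk   [S -> k S k]
kkuukkukuuukSkuuukukkuukk ⇒ kkuukkukuuukuSukuuukukkuukk   [S -> u S u]
kkuukkukuuukuSukuuukukkuukk ⇒ kkuukkukuuukuukuuukukkuukk   [S -> λ]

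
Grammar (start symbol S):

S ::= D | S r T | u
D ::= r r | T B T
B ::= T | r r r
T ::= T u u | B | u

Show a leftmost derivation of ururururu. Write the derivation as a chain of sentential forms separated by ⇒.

S ⇒ SrT ⇒ SrTrT ⇒ SrTrTrT ⇒ SrTrTrTrT ⇒ urTrTrTrT ⇒ ururTrTrT ⇒ urururTrT ⇒ ururururT ⇒ ururururu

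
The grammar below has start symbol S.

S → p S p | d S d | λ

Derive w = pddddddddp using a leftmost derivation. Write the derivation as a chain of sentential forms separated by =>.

S => pSp   [S → p S p]
pSp => pdSdp   [S → d S d]
pdSdp => pddSddp   [S → d S d]
pddSddp => pdddSdddp   [S → d S d]
pdddSdddp => pddddSddddp   [S → d S d]
pddddSddddp => pddddddddp   [S → λ]

S => pSp => pdSdp => pddSddp => pdddSdddp => pddddSddddp => pddddddddp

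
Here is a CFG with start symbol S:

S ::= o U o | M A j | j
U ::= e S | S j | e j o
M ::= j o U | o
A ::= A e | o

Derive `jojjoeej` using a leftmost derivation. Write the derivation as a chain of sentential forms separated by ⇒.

S ⇒ MAj   [S ::= M A j]
MAj ⇒ joUAj   [M ::= j o U]
joUAj ⇒ joSjAj   [U ::= S j]
joSjAj ⇒ jojjAj   [S ::= j]
jojjAj ⇒ jojjAej   [A ::= A e]
jojjAej ⇒ jojjAeej   [A ::= A e]
jojjAeej ⇒ jojjoeej   [A ::= o]

S ⇒ MAj ⇒ joUAj ⇒ joSjAj ⇒ jojjAj ⇒ jojjAej ⇒ jojjAeej ⇒ jojjoeej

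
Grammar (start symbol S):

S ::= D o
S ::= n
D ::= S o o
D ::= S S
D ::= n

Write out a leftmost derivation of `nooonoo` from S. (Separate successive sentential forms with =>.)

S => Do => SSo => DoSo => SoooSo => noooSo => noooDoo => nooonoo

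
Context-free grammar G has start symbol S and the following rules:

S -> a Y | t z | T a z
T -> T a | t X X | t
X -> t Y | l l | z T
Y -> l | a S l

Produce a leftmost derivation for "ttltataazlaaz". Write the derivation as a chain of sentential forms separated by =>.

S => Taz   [S -> T a z]
Taz => Taaz   [T -> T a]
Taaz => tXXaaz   [T -> t X X]
tXXaaz => ttYXaaz   [X -> t Y]
ttYXaaz => ttlXaaz   [Y -> l]
ttlXaaz => ttltYaaz   [X -> t Y]
ttltYaaz => ttltaSlaaz   [Y -> a S l]
ttltaSlaaz => ttltaTazlaaz   [S -> T a z]
ttltaTazlaaz => ttltaTaazlaaz   [T -> T a]
ttltaTaazlaaz => ttltataazlaaz   [T -> t]

S=>Taz=>Taaz=>tXXaaz=>ttYXaaz=>ttlXaaz=>ttltYaaz=>ttltaSlaaz=>ttltaTazlaaz=>ttltaTaazlaaz=>ttltataazlaaz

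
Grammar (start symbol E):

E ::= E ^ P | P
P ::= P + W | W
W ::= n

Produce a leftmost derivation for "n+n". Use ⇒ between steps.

E ⇒ P ⇒ P+W ⇒ W+W ⇒ n+W ⇒ n+n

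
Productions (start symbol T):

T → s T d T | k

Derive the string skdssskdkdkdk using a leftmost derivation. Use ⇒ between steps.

T ⇒ sTdT   [T → s T d T]
sTdT ⇒ skdT   [T → k]
skdT ⇒ skdsTdT   [T → s T d T]
skdsTdT ⇒ skdssTdTdT   [T → s T d T]
skdssTdTdT ⇒ skdsssTdTdTdT   [T → s T d T]
skdsssTdTdTdT ⇒ skdssskdTdTdT   [T → k]
skdssskdTdTdT ⇒ skdssskdkdTdT   [T → k]
skdssskdkdTdT ⇒ skdssskdkdkdT   [T → k]
skdssskdkdkdT ⇒ skdssskdkdkdk   [T → k]

T ⇒ sTdT ⇒ skdT ⇒ skdsTdT ⇒ skdssTdTdT ⇒ skdsssTdTdTdT ⇒ skdssskdTdTdT ⇒ skdssskdkdTdT ⇒ skdssskdkdkdT ⇒ skdssskdkdkdk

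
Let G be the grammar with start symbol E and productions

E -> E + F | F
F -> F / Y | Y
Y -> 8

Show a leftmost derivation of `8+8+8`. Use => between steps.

E => E+F   [E -> E + F]
E+F => E+F+F   [E -> E + F]
E+F+F => F+F+F   [E -> F]
F+F+F => Y+F+F   [F -> Y]
Y+F+F => 8+F+F   [Y -> 8]
8+F+F => 8+Y+F   [F -> Y]
8+Y+F => 8+8+F   [Y -> 8]
8+8+F => 8+8+Y   [F -> Y]
8+8+Y => 8+8+8   [Y -> 8]

E=>E+F=>E+F+F=>F+F+F=>Y+F+F=>8+F+F=>8+Y+F=>8+8+F=>8+8+Y=>8+8+8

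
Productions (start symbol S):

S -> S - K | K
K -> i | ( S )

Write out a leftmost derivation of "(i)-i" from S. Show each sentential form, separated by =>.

S => S-K   [S -> S - K]
S-K => K-K   [S -> K]
K-K => (S)-K   [K -> ( S )]
(S)-K => (K)-K   [S -> K]
(K)-K => (i)-K   [K -> i]
(i)-K => (i)-i   [K -> i]

S => S-K => K-K => (S)-K => (K)-K => (i)-K => (i)-i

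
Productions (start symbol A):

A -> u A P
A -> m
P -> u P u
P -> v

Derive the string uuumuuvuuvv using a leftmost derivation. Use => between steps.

A => uAP => uuAPP => uuuAPPP => uuumPPP => uuumuPuPP => uuumuuPuuPP => uuumuuvuuPP => uuumuuvuuvP => uuumuuvuuvv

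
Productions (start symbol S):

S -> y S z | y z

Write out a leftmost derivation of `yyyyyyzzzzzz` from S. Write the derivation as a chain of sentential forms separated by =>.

S => ySz   [S -> y S z]
ySz => yySzz   [S -> y S z]
yySzz => yyySzzz   [S -> y S z]
yyySzzz => yyyySzzzz   [S -> y S z]
yyyySzzzz => yyyyySzzzzz   [S -> y S z]
yyyyySzzzzz => yyyyyyzzzzzz   [S -> y z]

S => ySz => yySzz => yyySzzz => yyyySzzzz => yyyyySzzzzz => yyyyyyzzzzzz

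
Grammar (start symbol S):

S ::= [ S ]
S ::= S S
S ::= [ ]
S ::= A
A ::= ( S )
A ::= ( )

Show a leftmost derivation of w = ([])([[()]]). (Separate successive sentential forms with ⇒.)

S⇒SS⇒AS⇒(S)S⇒([])S⇒([])A⇒([])(S)⇒([])([S])⇒([])([[S]])⇒([])([[A]])⇒([])([[()]])

S ⇒ SS   [S ::= S S]
SS ⇒ AS   [S ::= A]
AS ⇒ (S)S   [A ::= ( S )]
(S)S ⇒ ([])S   [S ::= [ ]]
([])S ⇒ ([])A   [S ::= A]
([])A ⇒ ([])(S)   [A ::= ( S )]
([])(S) ⇒ ([])([S])   [S ::= [ S ]]
([])([S]) ⇒ ([])([[S]])   [S ::= [ S ]]
([])([[S]]) ⇒ ([])([[A]])   [S ::= A]
([])([[A]]) ⇒ ([])([[()]])   [A ::= ( )]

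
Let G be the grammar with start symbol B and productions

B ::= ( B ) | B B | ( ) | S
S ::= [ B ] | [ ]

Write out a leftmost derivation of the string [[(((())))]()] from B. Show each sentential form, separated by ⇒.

B⇒S⇒[B]⇒[BB]⇒[SB]⇒[[B]B]⇒[[(B)]B]⇒[[((B))]B]⇒[[(((B)))]B]⇒[[(((())))]B]⇒[[(((())))]()]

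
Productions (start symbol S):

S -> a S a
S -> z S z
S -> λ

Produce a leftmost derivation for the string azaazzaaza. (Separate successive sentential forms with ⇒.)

S ⇒ aSa ⇒ azSza ⇒ azaSaza ⇒ azaaSaaza ⇒ azaazSzaaza ⇒ azaazzaaza

S ⇒ aSa   [S -> a S a]
aSa ⇒ azSza   [S -> z S z]
azSza ⇒ azaSaza   [S -> a S a]
azaSaza ⇒ azaaSaaza   [S -> a S a]
azaaSaaza ⇒ azaazSzaaza   [S -> z S z]
azaazSzaaza ⇒ azaazzaaza   [S -> λ]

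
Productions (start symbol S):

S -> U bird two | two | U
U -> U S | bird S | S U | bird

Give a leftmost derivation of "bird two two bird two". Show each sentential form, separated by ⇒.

S ⇒ U bird two   [S -> U bird two]
U bird two ⇒ U S bird two   [U -> U S]
U S bird two ⇒ U S S bird two   [U -> U S]
U S S bird two ⇒ bird S S bird two   [U -> bird]
bird S S bird two ⇒ bird two S bird two   [S -> two]
bird two S bird two ⇒ bird two two bird two   [S -> two]

S ⇒ U bird two ⇒ U S bird two ⇒ U S S bird two ⇒ bird S S bird two ⇒ bird two S bird two ⇒ bird two two bird two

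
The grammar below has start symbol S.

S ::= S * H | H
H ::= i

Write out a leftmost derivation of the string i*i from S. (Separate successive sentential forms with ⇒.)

S ⇒ S*H   [S ::= S * H]
S*H ⇒ H*H   [S ::= H]
H*H ⇒ i*H   [H ::= i]
i*H ⇒ i*i   [H ::= i]

S ⇒ S*H ⇒ H*H ⇒ i*H ⇒ i*i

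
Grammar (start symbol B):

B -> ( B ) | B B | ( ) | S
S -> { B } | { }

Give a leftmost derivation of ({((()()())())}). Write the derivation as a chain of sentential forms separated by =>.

B => (B)   [B -> ( B )]
(B) => (S)   [B -> S]
(S) => ({B})   [S -> { B }]
({B}) => ({(B)})   [B -> ( B )]
({(B)}) => ({(BB)})   [B -> B B]
({(BB)}) => ({((B)B)})   [B -> ( B )]
({((B)B)}) => ({((BB)B)})   [B -> B B]
({((BB)B)}) => ({((()B)B)})   [B -> ( )]
({((()B)B)}) => ({((()BB)B)})   [B -> B B]
({((()BB)B)}) => ({((()()B)B)})   [B -> ( )]
({((()()B)B)}) => ({((()()())B)})   [B -> ( )]
({((()()())B)}) => ({((()()())())})   [B -> ( )]

B => (B) => (S) => ({B}) => ({(B)}) => ({(BB)}) => ({((B)B)}) => ({((BB)B)}) => ({((()B)B)}) => ({((()BB)B)}) => ({((()()B)B)}) => ({((()()())B)}) => ({((()()())())})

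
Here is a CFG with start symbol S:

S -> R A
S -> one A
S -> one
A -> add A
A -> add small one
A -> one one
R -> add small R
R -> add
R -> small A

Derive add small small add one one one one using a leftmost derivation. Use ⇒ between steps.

S ⇒ R A   [S -> R A]
R A ⇒ add small R A   [R -> add small R]
add small R A ⇒ add small small A A   [R -> small A]
add small small A A ⇒ add small small add A A   [A -> add A]
add small small add A A ⇒ add small small add one one A   [A -> one one]
add small small add one one A ⇒ add small small add one one one one   [A -> one one]

S ⇒ R A ⇒ add small R A ⇒ add small small A A ⇒ add small small add A A ⇒ add small small add one one A ⇒ add small small add one one one one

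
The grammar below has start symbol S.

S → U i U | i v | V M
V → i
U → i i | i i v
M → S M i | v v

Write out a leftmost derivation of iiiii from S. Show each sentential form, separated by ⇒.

S ⇒ UiU ⇒ iiiU ⇒ iiiii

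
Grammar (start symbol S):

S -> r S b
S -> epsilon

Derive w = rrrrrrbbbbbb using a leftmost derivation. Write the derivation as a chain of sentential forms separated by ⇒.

S ⇒ rSb ⇒ rrSbb ⇒ rrrSbbb ⇒ rrrrSbbbb ⇒ rrrrrSbbbbb ⇒ rrrrrrSbbbbbb ⇒ rrrrrrbbbbbb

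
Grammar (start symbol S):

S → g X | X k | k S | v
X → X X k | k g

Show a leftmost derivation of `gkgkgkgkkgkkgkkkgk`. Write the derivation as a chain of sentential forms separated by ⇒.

S ⇒ gX   [S → g X]
gX ⇒ gXXk   [X → X X k]
gXXk ⇒ gXXkXk   [X → X X k]
gXXkXk ⇒ gkgXkXk   [X → k g]
gkgXkXk ⇒ gkgXXkkXk   [X → X X k]
gkgXXkkXk ⇒ gkgXXkXkkXk   [X → X X k]
gkgXXkXkkXk ⇒ gkgXXkXkXkkXk   [X → X X k]
gkgXXkXkXkkXk ⇒ gkgkgXkXkXkkXk   [X → k g]
gkgkgXkXkXkkXk ⇒ gkgkgkgkXkXkkXk   [X → k g]
gkgkgkgkXkXkkXk ⇒ gkgkgkgkkgkXkkXk   [X → k g]
gkgkgkgkkgkXkkXk ⇒ gkgkgkgkkgkkgkkXk   [X → k g]
gkgkgkgkkgkkgkkXk ⇒ gkgkgkgkkgkkgkkkgk   [X → k g]

S ⇒ gX ⇒ gXXk ⇒ gXXkXk ⇒ gkgXkXk ⇒ gkgXXkkXk ⇒ gkgXXkXkkXk ⇒ gkgXXkXkXkkXk ⇒ gkgkgXkXkXkkXk ⇒ gkgkgkgkXkXkkXk ⇒ gkgkgkgkkgkXkkXk ⇒ gkgkgkgkkgkkgkkXk ⇒ gkgkgkgkkgkkgkkkgk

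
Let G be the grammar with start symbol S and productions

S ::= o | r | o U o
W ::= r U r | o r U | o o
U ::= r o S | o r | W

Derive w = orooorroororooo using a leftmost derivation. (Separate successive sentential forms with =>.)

S => oUo => oroSo => orooUoo => orooWoo => orooorUoo => orooorroSoo => orooorrooUooo => orooorrooroSooo => orooorroororooo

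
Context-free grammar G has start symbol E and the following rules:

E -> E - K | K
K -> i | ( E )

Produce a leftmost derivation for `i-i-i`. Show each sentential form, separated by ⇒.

E⇒E-K⇒E-K-K⇒K-K-K⇒i-K-K⇒i-i-K⇒i-i-i

E ⇒ E-K   [E -> E - K]
E-K ⇒ E-K-K   [E -> E - K]
E-K-K ⇒ K-K-K   [E -> K]
K-K-K ⇒ i-K-K   [K -> i]
i-K-K ⇒ i-i-K   [K -> i]
i-i-K ⇒ i-i-i   [K -> i]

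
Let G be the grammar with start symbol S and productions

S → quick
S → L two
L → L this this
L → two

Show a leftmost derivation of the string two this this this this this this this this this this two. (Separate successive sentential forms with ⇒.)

S ⇒ L two ⇒ L this this two ⇒ L this this this this two ⇒ L this this this this this this two ⇒ L this this this this this this this this two ⇒ L this this this this this this this this this this two ⇒ two this this this this this this this this this this two

S ⇒ L two   [S → L two]
L two ⇒ L this this two   [L → L this this]
L this this two ⇒ L this this this this two   [L → L this this]
L this this this this two ⇒ L this this this this this this two   [L → L this this]
L this this this this this this two ⇒ L this this this this this this this this two   [L → L this this]
L this this this this this this this this two ⇒ L this this this this this this this this this this two   [L → L this this]
L this this this this this this this this this this two ⇒ two this this this this this this this this this this two   [L → two]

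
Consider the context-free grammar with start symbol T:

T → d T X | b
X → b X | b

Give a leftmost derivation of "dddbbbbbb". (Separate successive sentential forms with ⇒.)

T ⇒ dTX   [T → d T X]
dTX ⇒ ddTXX   [T → d T X]
ddTXX ⇒ dddTXXX   [T → d T X]
dddTXXX ⇒ dddbXXX   [T → b]
dddbXXX ⇒ dddbbXX   [X → b]
dddbbXX ⇒ dddbbbX   [X → b]
dddbbbX ⇒ dddbbbbX   [X → b X]
dddbbbbX ⇒ dddbbbbbX   [X → b X]
dddbbbbbX ⇒ dddbbbbbb   [X → b]

T ⇒ dTX ⇒ ddTXX ⇒ dddTXXX ⇒ dddbXXX ⇒ dddbbXX ⇒ dddbbbX ⇒ dddbbbbX ⇒ dddbbbbbX ⇒ dddbbbbbb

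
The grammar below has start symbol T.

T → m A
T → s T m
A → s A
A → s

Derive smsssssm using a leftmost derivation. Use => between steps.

T => sTm   [T → s T m]
sTm => smAm   [T → m A]
smAm => smsAm   [A → s A]
smsAm => smssAm   [A → s A]
smssAm => smsssAm   [A → s A]
smsssAm => smssssAm   [A → s A]
smssssAm => smsssssm   [A → s]

T => sTm => smAm => smsAm => smssAm => smsssAm => smssssAm => smsssssm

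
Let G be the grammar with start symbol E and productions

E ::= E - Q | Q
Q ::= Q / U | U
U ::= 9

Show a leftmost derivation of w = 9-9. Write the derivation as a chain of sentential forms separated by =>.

E => E-Q => Q-Q => U-Q => 9-Q => 9-U => 9-9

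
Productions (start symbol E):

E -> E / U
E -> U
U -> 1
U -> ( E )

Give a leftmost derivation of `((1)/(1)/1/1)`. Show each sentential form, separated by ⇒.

E⇒U⇒(E)⇒(E/U)⇒(E/U/U)⇒(E/U/U/U)⇒(U/U/U/U)⇒((E)/U/U/U)⇒((U)/U/U/U)⇒((1)/U/U/U)⇒((1)/(E)/U/U)⇒((1)/(U)/U/U)⇒((1)/(1)/U/U)⇒((1)/(1)/1/U)⇒((1)/(1)/1/1)

E ⇒ U   [E -> U]
U ⇒ (E)   [U -> ( E )]
(E) ⇒ (E/U)   [E -> E / U]
(E/U) ⇒ (E/U/U)   [E -> E / U]
(E/U/U) ⇒ (E/U/U/U)   [E -> E / U]
(E/U/U/U) ⇒ (U/U/U/U)   [E -> U]
(U/U/U/U) ⇒ ((E)/U/U/U)   [U -> ( E )]
((E)/U/U/U) ⇒ ((U)/U/U/U)   [E -> U]
((U)/U/U/U) ⇒ ((1)/U/U/U)   [U -> 1]
((1)/U/U/U) ⇒ ((1)/(E)/U/U)   [U -> ( E )]
((1)/(E)/U/U) ⇒ ((1)/(U)/U/U)   [E -> U]
((1)/(U)/U/U) ⇒ ((1)/(1)/U/U)   [U -> 1]
((1)/(1)/U/U) ⇒ ((1)/(1)/1/U)   [U -> 1]
((1)/(1)/1/U) ⇒ ((1)/(1)/1/1)   [U -> 1]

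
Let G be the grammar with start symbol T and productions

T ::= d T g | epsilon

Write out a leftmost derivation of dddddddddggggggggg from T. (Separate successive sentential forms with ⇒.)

T ⇒ dTg   [T ::= d T g]
dTg ⇒ ddTgg   [T ::= d T g]
ddTgg ⇒ dddTggg   [T ::= d T g]
dddTggg ⇒ ddddTgggg   [T ::= d T g]
ddddTgggg ⇒ dddddTggggg   [T ::= d T g]
dddddTggggg ⇒ ddddddTgggggg   [T ::= d T g]
ddddddTgggggg ⇒ dddddddTggggggg   [T ::= d T g]
dddddddTggggggg ⇒ ddddddddTgggggggg   [T ::= d T g]
ddddddddTgggggggg ⇒ dddddddddTggggggggg   [T ::= d T g]
dddddddddTggggggggg ⇒ dddddddddggggggggg   [T ::= epsilon]

T⇒dTg⇒ddTgg⇒dddTggg⇒ddddTgggg⇒dddddTggggg⇒ddddddTgggggg⇒dddddddTggggggg⇒ddddddddTgggggggg⇒dddddddddTggggggggg⇒dddddddddggggggggg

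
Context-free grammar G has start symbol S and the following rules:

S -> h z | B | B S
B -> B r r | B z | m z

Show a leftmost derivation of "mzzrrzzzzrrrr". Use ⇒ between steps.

S⇒B⇒Brr⇒Brrrr⇒Bzrrrr⇒Bzzrrrr⇒Bzzzrrrr⇒Bzzzzrrrr⇒Brrzzzzrrrr⇒Bzrrzzzzrrrr⇒mzzrrzzzzrrrr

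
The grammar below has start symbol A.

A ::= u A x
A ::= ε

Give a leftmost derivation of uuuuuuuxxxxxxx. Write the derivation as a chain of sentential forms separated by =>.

A => uAx => uuAxx => uuuAxxx => uuuuAxxxx => uuuuuAxxxxx => uuuuuuAxxxxxx => uuuuuuuAxxxxxxx => uuuuuuuxxxxxxx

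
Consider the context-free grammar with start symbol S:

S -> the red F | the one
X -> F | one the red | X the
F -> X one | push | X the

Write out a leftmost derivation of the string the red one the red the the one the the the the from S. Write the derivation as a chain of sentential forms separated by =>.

S => the red F   [S -> the red F]
the red F => the red X the   [F -> X the]
the red X the => the red X the the   [X -> X the]
the red X the the => the red X the the the   [X -> X the]
the red X the the the => the red X the the the the   [X -> X the]
the red X the the the the => the red F the the the the   [X -> F]
the red F the the the the => the red X one the the the the   [F -> X one]
the red X one the the the the => the red X the one the the the the   [X -> X the]
the red X the one the the the the => the red X the the one the the the the   [X -> X the]
the red X the the one the the the the => the red one the red the the one the the the the   [X -> one the red]

S => the red F => the red X the => the red X the the => the red X the the the => the red X the the the the => the red F the the the the => the red X one the the the the => the red X the one the the the the => the red X the the one the the the the => the red one the red the the one the the the the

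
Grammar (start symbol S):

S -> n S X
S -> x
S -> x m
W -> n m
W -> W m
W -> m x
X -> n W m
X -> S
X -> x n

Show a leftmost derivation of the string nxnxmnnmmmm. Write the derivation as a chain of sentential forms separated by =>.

S => nSX => nxX => nxS => nxnSX => nxnxmX => nxnxmnWm => nxnxmnWmm => nxnxmnWmmm => nxnxmnnmmmm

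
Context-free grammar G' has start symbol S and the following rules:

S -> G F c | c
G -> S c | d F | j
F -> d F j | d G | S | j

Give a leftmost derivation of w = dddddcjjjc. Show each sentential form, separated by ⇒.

S⇒GFc⇒dFFc⇒ddFjFc⇒dddGjFc⇒ddddFjFc⇒dddddFjjFc⇒dddddSjjFc⇒dddddcjjFc⇒dddddcjjjc

S ⇒ GFc   [S -> G F c]
GFc ⇒ dFFc   [G -> d F]
dFFc ⇒ ddFjFc   [F -> d F j]
ddFjFc ⇒ dddGjFc   [F -> d G]
dddGjFc ⇒ ddddFjFc   [G -> d F]
ddddFjFc ⇒ dddddFjjFc   [F -> d F j]
dddddFjjFc ⇒ dddddSjjFc   [F -> S]
dddddSjjFc ⇒ dddddcjjFc   [S -> c]
dddddcjjFc ⇒ dddddcjjjc   [F -> j]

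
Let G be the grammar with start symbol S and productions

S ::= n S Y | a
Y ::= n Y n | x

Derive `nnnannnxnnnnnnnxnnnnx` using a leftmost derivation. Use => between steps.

S => nSY => nnSYY => nnnSYYY => nnnaYYY => nnnanYnYY => nnnannYnnYY => nnnannnYnnnYY => nnnannnxnnnYY => nnnannnxnnnnYnY => nnnannnxnnnnnYnnY => nnnannnxnnnnnnYnnnY => nnnannnxnnnnnnnYnnnnY => nnnannnxnnnnnnnxnnnnY => nnnannnxnnnnnnnxnnnnx

S => nSY   [S ::= n S Y]
nSY => nnSYY   [S ::= n S Y]
nnSYY => nnnSYYY   [S ::= n S Y]
nnnSYYY => nnnaYYY   [S ::= a]
nnnaYYY => nnnanYnYY   [Y ::= n Y n]
nnnanYnYY => nnnannYnnYY   [Y ::= n Y n]
nnnannYnnYY => nnnannnYnnnYY   [Y ::= n Y n]
nnnannnYnnnYY => nnnannnxnnnYY   [Y ::= x]
nnnannnxnnnYY => nnnannnxnnnnYnY   [Y ::= n Y n]
nnnannnxnnnnYnY => nnnannnxnnnnnYnnY   [Y ::= n Y n]
nnnannnxnnnnnYnnY => nnnannnxnnnnnnYnnnY   [Y ::= n Y n]
nnnannnxnnnnnnYnnnY => nnnannnxnnnnnnnYnnnnY   [Y ::= n Y n]
nnnannnxnnnnnnnYnnnnY => nnnannnxnnnnnnnxnnnnY   [Y ::= x]
nnnannnxnnnnnnnxnnnnY => nnnannnxnnnnnnnxnnnnx   [Y ::= x]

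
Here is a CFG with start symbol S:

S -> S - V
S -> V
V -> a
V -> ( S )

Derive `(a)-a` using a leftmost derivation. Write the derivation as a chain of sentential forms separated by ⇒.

S ⇒ S-V ⇒ V-V ⇒ (S)-V ⇒ (V)-V ⇒ (a)-V ⇒ (a)-a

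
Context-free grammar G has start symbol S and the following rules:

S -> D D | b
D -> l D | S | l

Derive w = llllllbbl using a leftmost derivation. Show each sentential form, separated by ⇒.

S⇒DD⇒lDD⇒llDD⇒lllDD⇒llllDD⇒llllSD⇒llllDDD⇒lllllDDD⇒llllllDDD⇒llllllSDD⇒llllllbDD⇒llllllbSD⇒llllllbbD⇒llllllbbl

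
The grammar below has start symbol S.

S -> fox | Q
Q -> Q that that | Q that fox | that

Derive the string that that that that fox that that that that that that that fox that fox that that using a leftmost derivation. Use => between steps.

S => Q   [S -> Q]
Q => Q that that   [Q -> Q that that]
Q that that => Q that fox that that   [Q -> Q that fox]
Q that fox that that => Q that fox that fox that that   [Q -> Q that fox]
Q that fox that fox that that => Q that that that fox that fox that that   [Q -> Q that that]
Q that that that fox that fox that that => Q that that that that that fox that fox that that   [Q -> Q that that]
Q that that that that that fox that fox that that => Q that that that that that that that fox that fox that that   [Q -> Q that that]
Q that that that that that that that fox that fox that that => Q that fox that that that that that that that fox that fox that that   [Q -> Q that fox]
Q that fox that that that that that that that fox that fox that that => Q that that that fox that that that that that that that fox that fox that that   [Q -> Q that that]
Q that that that fox that that that that that that that fox that fox that that => that that that that fox that that that that that that that fox that fox that that   [Q -> that]

S => Q => Q that that => Q that fox that that => Q that fox that fox that that => Q that that that fox that fox that that => Q that that that that that fox that fox that that => Q that that that that that that that fox that fox that that => Q that fox that that that that that that that fox that fox that that => Q that that that fox that that that that that that that fox that fox that that => that that that that fox that that that that that that that fox that fox that that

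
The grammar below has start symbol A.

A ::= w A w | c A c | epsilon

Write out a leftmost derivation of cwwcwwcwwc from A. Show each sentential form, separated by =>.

A => cAc => cwAwc => cwwAwwc => cwwcAcwwc => cwwcwAwcwwc => cwwcwwcwwc

A => cAc   [A ::= c A c]
cAc => cwAwc   [A ::= w A w]
cwAwc => cwwAwwc   [A ::= w A w]
cwwAwwc => cwwcAcwwc   [A ::= c A c]
cwwcAcwwc => cwwcwAwcwwc   [A ::= w A w]
cwwcwAwcwwc => cwwcwwcwwc   [A ::= epsilon]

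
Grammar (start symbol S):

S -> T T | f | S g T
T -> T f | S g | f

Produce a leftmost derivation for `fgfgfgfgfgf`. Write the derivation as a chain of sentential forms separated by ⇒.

S ⇒ SgT ⇒ fgT ⇒ fgTf ⇒ fgSgf ⇒ fgTTgf ⇒ fgSgTgf ⇒ fgSgTgTgf ⇒ fgfgTgTgf ⇒ fgfgfgTgf ⇒ fgfgfgTfgf ⇒ fgfgfgSgfgf ⇒ fgfgfgfgfgf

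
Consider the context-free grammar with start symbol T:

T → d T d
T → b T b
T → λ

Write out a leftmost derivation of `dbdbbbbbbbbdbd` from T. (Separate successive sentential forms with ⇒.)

T ⇒ dTd ⇒ dbTbd ⇒ dbdTdbd ⇒ dbdbTbdbd ⇒ dbdbbTbbdbd ⇒ dbdbbbTbbbdbd ⇒ dbdbbbbTbbbbdbd ⇒ dbdbbbbbbbbdbd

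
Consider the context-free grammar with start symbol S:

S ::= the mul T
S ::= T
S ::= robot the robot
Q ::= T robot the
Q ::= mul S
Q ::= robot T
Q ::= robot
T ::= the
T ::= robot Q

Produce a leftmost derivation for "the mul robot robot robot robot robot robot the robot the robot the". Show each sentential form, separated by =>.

S => the mul T => the mul robot Q => the mul robot T robot the => the mul robot robot Q robot the => the mul robot robot robot T robot the => the mul robot robot robot robot Q robot the => the mul robot robot robot robot robot T robot the => the mul robot robot robot robot robot robot Q robot the => the mul robot robot robot robot robot robot T robot the robot the => the mul robot robot robot robot robot robot the robot the robot the

S => the mul T   [S ::= the mul T]
the mul T => the mul robot Q   [T ::= robot Q]
the mul robot Q => the mul robot T robot the   [Q ::= T robot the]
the mul robot T robot the => the mul robot robot Q robot the   [T ::= robot Q]
the mul robot robot Q robot the => the mul robot robot robot T robot the   [Q ::= robot T]
the mul robot robot robot T robot the => the mul robot robot robot robot Q robot the   [T ::= robot Q]
the mul robot robot robot robot Q robot the => the mul robot robot robot robot robot T robot the   [Q ::= robot T]
the mul robot robot robot robot robot T robot the => the mul robot robot robot robot robot robot Q robot the   [T ::= robot Q]
the mul robot robot robot robot robot robot Q robot the => the mul robot robot robot robot robot robot T robot the robot the   [Q ::= T robot the]
the mul robot robot robot robot robot robot T robot the robot the => the mul robot robot robot robot robot robot the robot the robot the   [T ::= the]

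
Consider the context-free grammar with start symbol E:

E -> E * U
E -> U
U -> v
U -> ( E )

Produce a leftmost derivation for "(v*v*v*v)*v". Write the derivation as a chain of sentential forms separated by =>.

E => E*U   [E -> E * U]
E*U => U*U   [E -> U]
U*U => (E)*U   [U -> ( E )]
(E)*U => (E*U)*U   [E -> E * U]
(E*U)*U => (E*U*U)*U   [E -> E * U]
(E*U*U)*U => (E*U*U*U)*U   [E -> E * U]
(E*U*U*U)*U => (U*U*U*U)*U   [E -> U]
(U*U*U*U)*U => (v*U*U*U)*U   [U -> v]
(v*U*U*U)*U => (v*v*U*U)*U   [U -> v]
(v*v*U*U)*U => (v*v*v*U)*U   [U -> v]
(v*v*v*U)*U => (v*v*v*v)*U   [U -> v]
(v*v*v*v)*U => (v*v*v*v)*v   [U -> v]

E => E*U => U*U => (E)*U => (E*U)*U => (E*U*U)*U => (E*U*U*U)*U => (U*U*U*U)*U => (v*U*U*U)*U => (v*v*U*U)*U => (v*v*v*U)*U => (v*v*v*v)*U => (v*v*v*v)*v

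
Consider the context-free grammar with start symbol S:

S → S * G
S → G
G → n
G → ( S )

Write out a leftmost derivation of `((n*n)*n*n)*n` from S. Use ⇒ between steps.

S ⇒ S*G ⇒ G*G ⇒ (S)*G ⇒ (S*G)*G ⇒ (S*G*G)*G ⇒ (G*G*G)*G ⇒ ((S)*G*G)*G ⇒ ((S*G)*G*G)*G ⇒ ((G*G)*G*G)*G ⇒ ((n*G)*G*G)*G ⇒ ((n*n)*G*G)*G ⇒ ((n*n)*n*G)*G ⇒ ((n*n)*n*n)*G ⇒ ((n*n)*n*n)*n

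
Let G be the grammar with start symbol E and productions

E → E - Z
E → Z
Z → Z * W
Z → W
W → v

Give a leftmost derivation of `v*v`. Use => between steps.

E => Z   [E → Z]
Z => Z*W   [Z → Z * W]
Z*W => W*W   [Z → W]
W*W => v*W   [W → v]
v*W => v*v   [W → v]

E => Z => Z*W => W*W => v*W => v*v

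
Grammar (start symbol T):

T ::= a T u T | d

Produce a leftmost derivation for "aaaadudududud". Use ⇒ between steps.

T ⇒ aTuT   [T ::= a T u T]
aTuT ⇒ aaTuTuT   [T ::= a T u T]
aaTuTuT ⇒ aaaTuTuTuT   [T ::= a T u T]
aaaTuTuTuT ⇒ aaaaTuTuTuTuT   [T ::= a T u T]
aaaaTuTuTuTuT ⇒ aaaaduTuTuTuT   [T ::= d]
aaaaduTuTuTuT ⇒ aaaaduduTuTuT   [T ::= d]
aaaaduduTuTuT ⇒ aaaadududuTuT   [T ::= d]
aaaadududuTuT ⇒ aaaadudududuT   [T ::= d]
aaaadudududuT ⇒ aaaadudududud   [T ::= d]

T ⇒ aTuT ⇒ aaTuTuT ⇒ aaaTuTuTuT ⇒ aaaaTuTuTuTuT ⇒ aaaaduTuTuTuT ⇒ aaaaduduTuTuT ⇒ aaaadududuTuT ⇒ aaaadudududuT ⇒ aaaadudududud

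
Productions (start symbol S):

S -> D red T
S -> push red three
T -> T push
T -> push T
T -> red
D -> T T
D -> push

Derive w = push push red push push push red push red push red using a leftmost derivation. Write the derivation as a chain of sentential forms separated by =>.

S => D red T => T T red T => T push T red T => push T push T red T => push push T push T red T => push push red push T red T => push push red push T push red T => push push red push push T push red T => push push red push push push T push red T => push push red push push push red push red T => push push red push push push red push red push T => push push red push push push red push red push red

S => D red T   [S -> D red T]
D red T => T T red T   [D -> T T]
T T red T => T push T red T   [T -> T push]
T push T red T => push T push T red T   [T -> push T]
push T push T red T => push push T push T red T   [T -> push T]
push push T push T red T => push push red push T red T   [T -> red]
push push red push T red T => push push red push T push red T   [T -> T push]
push push red push T push red T => push push red push push T push red T   [T -> push T]
push push red push push T push red T => push push red push push push T push red T   [T -> push T]
push push red push push push T push red T => push push red push push push red push red T   [T -> red]
push push red push push push red push red T => push push red push push push red push red push T   [T -> push T]
push push red push push push red push red push T => push push red push push push red push red push red   [T -> red]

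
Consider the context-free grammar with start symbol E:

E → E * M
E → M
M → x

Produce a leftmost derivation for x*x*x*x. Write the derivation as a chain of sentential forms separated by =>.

E=>E*M=>E*M*M=>E*M*M*M=>M*M*M*M=>x*M*M*M=>x*x*M*M=>x*x*x*M=>x*x*x*x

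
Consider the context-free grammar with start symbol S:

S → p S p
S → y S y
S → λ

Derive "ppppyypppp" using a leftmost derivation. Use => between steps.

S => pSp => ppSpp => pppSppp => ppppSpppp => ppppySypppp => ppppyypppp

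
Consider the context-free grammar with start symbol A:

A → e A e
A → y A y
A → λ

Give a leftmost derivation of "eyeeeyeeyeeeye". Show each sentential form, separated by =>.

A => eAe   [A → e A e]
eAe => eyAye   [A → y A y]
eyAye => eyeAeye   [A → e A e]
eyeAeye => eyeeAeeye   [A → e A e]
eyeeAeeye => eyeeeAeeeye   [A → e A e]
eyeeeAeeeye => eyeeeyAyeeeye   [A → y A y]
eyeeeyAyeeeye => eyeeeyeAeyeeeye   [A → e A e]
eyeeeyeAeyeeeye => eyeeeyeeyeeeye   [A → λ]

A => eAe => eyAye => eyeAeye => eyeeAeeye => eyeeeAeeeye => eyeeeyAyeeeye => eyeeeyeAeyeeeye => eyeeeyeeyeeeye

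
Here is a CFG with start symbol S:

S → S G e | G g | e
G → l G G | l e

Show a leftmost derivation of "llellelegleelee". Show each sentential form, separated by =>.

S=>SGe=>SGeGe=>GgGeGe=>lGGgGeGe=>lleGgGeGe=>llelGGgGeGe=>llelleGgGeGe=>llellelegGeGe=>llellelegleeGe=>llellelegleelee

S => SGe   [S → S G e]
SGe => SGeGe   [S → S G e]
SGeGe => GgGeGe   [S → G g]
GgGeGe => lGGgGeGe   [G → l G G]
lGGgGeGe => lleGgGeGe   [G → l e]
lleGgGeGe => llelGGgGeGe   [G → l G G]
llelGGgGeGe => llelleGgGeGe   [G → l e]
llelleGgGeGe => llellelegGeGe   [G → l e]
llellelegGeGe => llellelegleeGe   [G → l e]
llellelegleeGe => llellelegleelee   [G → l e]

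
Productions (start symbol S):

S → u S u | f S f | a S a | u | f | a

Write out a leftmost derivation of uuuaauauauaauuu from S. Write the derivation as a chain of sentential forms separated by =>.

S => uSu   [S → u S u]
uSu => uuSuu   [S → u S u]
uuSuu => uuuSuuu   [S → u S u]
uuuSuuu => uuuaSauuu   [S → a S a]
uuuaSauuu => uuuaaSaauuu   [S → a S a]
uuuaaSaauuu => uuuaauSuaauuu   [S → u S u]
uuuaauSuaauuu => uuuaauaSauaauuu   [S → a S a]
uuuaauaSauaauuu => uuuaauauauaauuu   [S → u]

S => uSu => uuSuu => uuuSuuu => uuuaSauuu => uuuaaSaauuu => uuuaauSuaauuu => uuuaauaSauaauuu => uuuaauauauaauuu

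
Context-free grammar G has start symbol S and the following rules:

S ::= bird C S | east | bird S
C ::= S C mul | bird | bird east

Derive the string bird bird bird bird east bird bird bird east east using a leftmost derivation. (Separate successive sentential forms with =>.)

S => bird C S => bird bird S => bird bird bird C S => bird bird bird bird east S => bird bird bird bird east bird S => bird bird bird bird east bird bird C S => bird bird bird bird east bird bird bird east S => bird bird bird bird east bird bird bird east east

S => bird C S   [S ::= bird C S]
bird C S => bird bird S   [C ::= bird]
bird bird S => bird bird bird C S   [S ::= bird C S]
bird bird bird C S => bird bird bird bird east S   [C ::= bird east]
bird bird bird bird east S => bird bird bird bird east bird S   [S ::= bird S]
bird bird bird bird east bird S => bird bird bird bird east bird bird C S   [S ::= bird C S]
bird bird bird bird east bird bird C S => bird bird bird bird east bird bird bird east S   [C ::= bird east]
bird bird bird bird east bird bird bird east S => bird bird bird bird east bird bird bird east east   [S ::= east]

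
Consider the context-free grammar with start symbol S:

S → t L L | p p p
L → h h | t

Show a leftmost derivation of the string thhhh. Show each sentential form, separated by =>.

S => tLL   [S → t L L]
tLL => thhL   [L → h h]
thhL => thhhh   [L → h h]

S=>tLL=>thhL=>thhhh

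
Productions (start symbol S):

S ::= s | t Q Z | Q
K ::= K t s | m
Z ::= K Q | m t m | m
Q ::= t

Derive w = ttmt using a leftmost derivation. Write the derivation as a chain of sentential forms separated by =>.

S => tQZ   [S ::= t Q Z]
tQZ => ttZ   [Q ::= t]
ttZ => ttKQ   [Z ::= K Q]
ttKQ => ttmQ   [K ::= m]
ttmQ => ttmt   [Q ::= t]

S=>tQZ=>ttZ=>ttKQ=>ttmQ=>ttmt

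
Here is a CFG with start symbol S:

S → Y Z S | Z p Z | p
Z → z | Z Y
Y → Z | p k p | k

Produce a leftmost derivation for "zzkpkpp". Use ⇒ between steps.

S ⇒ YZS   [S → Y Z S]
YZS ⇒ ZZS   [Y → Z]
ZZS ⇒ zZS   [Z → z]
zZS ⇒ zZYS   [Z → Z Y]
zZYS ⇒ zZYYS   [Z → Z Y]
zZYYS ⇒ zzYYS   [Z → z]
zzYYS ⇒ zzkYS   [Y → k]
zzkYS ⇒ zzkpkpS   [Y → p k p]
zzkpkpS ⇒ zzkpkpp   [S → p]

S⇒YZS⇒ZZS⇒zZS⇒zZYS⇒zZYYS⇒zzYYS⇒zzkYS⇒zzkpkpS⇒zzkpkpp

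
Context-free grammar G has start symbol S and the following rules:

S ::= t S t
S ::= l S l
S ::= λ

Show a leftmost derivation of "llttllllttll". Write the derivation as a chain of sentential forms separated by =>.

S=>lSl=>llSll=>lltStll=>llttSttll=>llttlSlttll=>llttllSllttll=>llttllllttll

S => lSl   [S ::= l S l]
lSl => llSll   [S ::= l S l]
llSll => lltStll   [S ::= t S t]
lltStll => llttSttll   [S ::= t S t]
llttSttll => llttlSlttll   [S ::= l S l]
llttlSlttll => llttllSllttll   [S ::= l S l]
llttllSllttll => llttllllttll   [S ::= λ]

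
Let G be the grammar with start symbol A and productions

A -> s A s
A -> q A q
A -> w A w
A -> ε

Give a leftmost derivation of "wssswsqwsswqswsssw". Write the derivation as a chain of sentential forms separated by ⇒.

A ⇒ wAw ⇒ wsAsw ⇒ wssAssw ⇒ wsssAsssw ⇒ wssswAwsssw ⇒ wssswsAswsssw ⇒ wssswsqAqswsssw ⇒ wssswsqwAwqswsssw ⇒ wssswsqwsAswqswsssw ⇒ wssswsqwsswqswsssw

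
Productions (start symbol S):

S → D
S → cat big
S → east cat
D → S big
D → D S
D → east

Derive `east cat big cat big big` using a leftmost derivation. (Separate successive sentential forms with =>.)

S => D   [S → D]
D => D S   [D → D S]
D S => S big S   [D → S big]
S big S => east cat big S   [S → east cat]
east cat big S => east cat big D   [S → D]
east cat big D => east cat big S big   [D → S big]
east cat big S big => east cat big cat big big   [S → cat big]

S => D => D S => S big S => east cat big S => east cat big D => east cat big S big => east cat big cat big big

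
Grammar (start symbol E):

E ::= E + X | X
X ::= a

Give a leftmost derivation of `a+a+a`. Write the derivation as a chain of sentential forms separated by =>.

E => E+X => E+X+X => X+X+X => a+X+X => a+a+X => a+a+a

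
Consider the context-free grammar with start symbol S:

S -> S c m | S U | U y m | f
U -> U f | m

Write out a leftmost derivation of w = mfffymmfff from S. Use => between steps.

S => SU   [S -> S U]
SU => UymU   [S -> U y m]
UymU => UfymU   [U -> U f]
UfymU => UffymU   [U -> U f]
UffymU => UfffymU   [U -> U f]
UfffymU => mfffymU   [U -> m]
mfffymU => mfffymUf   [U -> U f]
mfffymUf => mfffymUff   [U -> U f]
mfffymUff => mfffymUfff   [U -> U f]
mfffymUfff => mfffymmfff   [U -> m]

S => SU => UymU => UfymU => UffymU => UfffymU => mfffymU => mfffymUf => mfffymUff => mfffymUfff => mfffymmfff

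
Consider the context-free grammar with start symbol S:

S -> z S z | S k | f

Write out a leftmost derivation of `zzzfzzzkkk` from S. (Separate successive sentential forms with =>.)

S=>Sk=>Skk=>Skkk=>zSzkkk=>zzSzzkkk=>zzzSzzzkkk=>zzzfzzzkkk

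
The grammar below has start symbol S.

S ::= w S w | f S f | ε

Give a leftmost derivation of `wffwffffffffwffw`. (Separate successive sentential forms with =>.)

S => wSw   [S ::= w S w]
wSw => wfSfw   [S ::= f S f]
wfSfw => wffSffw   [S ::= f S f]
wffSffw => wffwSwffw   [S ::= w S w]
wffwSwffw => wffwfSfwffw   [S ::= f S f]
wffwfSfwffw => wffwffSffwffw   [S ::= f S f]
wffwffSffwffw => wffwfffSfffwffw   [S ::= f S f]
wffwfffSfffwffw => wffwffffSffffwffw   [S ::= f S f]
wffwffffSffffwffw => wffwffffffffwffw   [S ::= ε]

S => wSw => wfSfw => wffSffw => wffwSwffw => wffwfSfwffw => wffwffSffwffw => wffwfffSfffwffw => wffwffffSffffwffw => wffwffffffffwffw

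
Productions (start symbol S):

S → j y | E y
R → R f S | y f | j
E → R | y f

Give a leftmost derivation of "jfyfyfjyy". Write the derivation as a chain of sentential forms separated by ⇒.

S ⇒ Ey ⇒ Ry ⇒ RfSy ⇒ RfSfSy ⇒ jfSfSy ⇒ jfEyfSy ⇒ jfyfyfSy ⇒ jfyfyfjyy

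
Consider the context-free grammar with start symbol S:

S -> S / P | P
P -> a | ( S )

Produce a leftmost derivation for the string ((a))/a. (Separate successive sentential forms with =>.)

S => S/P   [S -> S / P]
S/P => P/P   [S -> P]
P/P => (S)/P   [P -> ( S )]
(S)/P => (P)/P   [S -> P]
(P)/P => ((S))/P   [P -> ( S )]
((S))/P => ((P))/P   [S -> P]
((P))/P => ((a))/P   [P -> a]
((a))/P => ((a))/a   [P -> a]

S => S/P => P/P => (S)/P => (P)/P => ((S))/P => ((P))/P => ((a))/P => ((a))/a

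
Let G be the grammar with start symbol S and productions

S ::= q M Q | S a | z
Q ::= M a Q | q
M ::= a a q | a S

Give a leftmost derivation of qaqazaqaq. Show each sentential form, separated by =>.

S => qMQ => qaSQ => qaSaQ => qaqMQaQ => qaqaSQaQ => qaqaSaQaQ => qaqazaQaQ => qaqazaqaQ => qaqazaqaq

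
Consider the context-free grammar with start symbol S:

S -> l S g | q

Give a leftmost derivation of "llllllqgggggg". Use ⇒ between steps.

S ⇒ lSg ⇒ llSgg ⇒ lllSggg ⇒ llllSgggg ⇒ lllllSggggg ⇒ llllllSgggggg ⇒ llllllqgggggg

S ⇒ lSg   [S -> l S g]
lSg ⇒ llSgg   [S -> l S g]
llSgg ⇒ lllSggg   [S -> l S g]
lllSggg ⇒ llllSgggg   [S -> l S g]
llllSgggg ⇒ lllllSggggg   [S -> l S g]
lllllSggggg ⇒ llllllSgggggg   [S -> l S g]
llllllSgggggg ⇒ llllllqgggggg   [S -> q]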